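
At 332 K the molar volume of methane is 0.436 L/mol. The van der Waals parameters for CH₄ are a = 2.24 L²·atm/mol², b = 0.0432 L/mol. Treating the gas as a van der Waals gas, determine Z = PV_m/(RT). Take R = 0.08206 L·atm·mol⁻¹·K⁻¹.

P = RT/(V_m − b) − a/V_m² = (0.08206)(332)/(0.436 − 0.0432) − 2.24/(0.436)²
  = 27.244/0.39280 − 11.784 = 69.358 − 11.784 = 57.574 atm
Z = PV_m/(RT) = (57.574)(0.436)/((0.08206)(332)) = 25.102/27.244 = 0.9214

Z ≈ 0.9214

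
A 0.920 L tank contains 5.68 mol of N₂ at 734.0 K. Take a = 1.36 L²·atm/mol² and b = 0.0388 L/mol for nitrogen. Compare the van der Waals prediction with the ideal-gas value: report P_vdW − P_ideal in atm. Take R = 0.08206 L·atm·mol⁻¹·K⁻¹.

ΔP ≈ 65.30 atm

Ideal: P_ideal = nRT/V = (5.68)(0.08206)(734.0)/0.920 = 371.867 atm
vdW: P = nRT/(V − nb) − a n²/V² = 342.118/0.699616 − 43.8769/0.846400 = 489.008 − 51.8394 = 437.169 atm
ΔP = 437.169 − 371.867 = 65.30 atm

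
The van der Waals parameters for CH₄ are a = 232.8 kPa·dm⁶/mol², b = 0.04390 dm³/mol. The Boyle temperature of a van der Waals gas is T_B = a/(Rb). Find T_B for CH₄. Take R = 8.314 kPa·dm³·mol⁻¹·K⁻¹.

T_B ≈ 637.8 K

For a van der Waals gas the second virial coefficient B₂ = b − a/(RT) vanishes at T_B = a/(Rb).
T_B = 232.8/(8.314×0.04390) = 232.8/0.36498 = 637.8 K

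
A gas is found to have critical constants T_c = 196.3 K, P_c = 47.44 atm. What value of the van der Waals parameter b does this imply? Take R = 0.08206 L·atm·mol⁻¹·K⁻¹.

From T_c = 8a/(27Rb) and P_c = a/(27b²): b = R T_c/(8 P_c).
b = (0.08206)(196.3)/(8×47.44) = 16.108/379.52 = 0.04244 L/mol

b ≈ 0.04244 L/mol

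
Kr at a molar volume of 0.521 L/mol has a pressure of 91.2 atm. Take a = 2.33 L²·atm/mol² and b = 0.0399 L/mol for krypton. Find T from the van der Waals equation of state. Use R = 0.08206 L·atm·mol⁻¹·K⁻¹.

T ≈ 585.0 K

T = (P + a/V_m²)(V_m − b)/R
P + a/V_m² = 91.2 + 2.33/(0.521)² = 99.784 atm
V_m − b = 0.521 − 0.0399 = 0.48110 L/mol
T = (99.784)(0.48110)/0.08206 = 585.0 K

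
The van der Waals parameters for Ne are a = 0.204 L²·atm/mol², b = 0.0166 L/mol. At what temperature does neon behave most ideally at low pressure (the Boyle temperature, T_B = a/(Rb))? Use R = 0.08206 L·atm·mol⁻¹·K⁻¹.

T_B ≈ 149.8 K

For a van der Waals gas the second virial coefficient B₂ = b − a/(RT) vanishes at T_B = a/(Rb).
T_B = 0.204/(0.08206×0.0166) = 0.204/0.0013622 = 149.8 K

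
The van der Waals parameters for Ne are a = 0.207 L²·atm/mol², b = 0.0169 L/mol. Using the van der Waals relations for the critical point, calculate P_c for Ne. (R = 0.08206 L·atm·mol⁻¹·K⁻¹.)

For a van der Waals gas, P_c = a/(27b²).
P_c = 0.207/(27×(0.0169)²) = 0.207/0.0077115 = 26.84 atm

P_c ≈ 26.84 atm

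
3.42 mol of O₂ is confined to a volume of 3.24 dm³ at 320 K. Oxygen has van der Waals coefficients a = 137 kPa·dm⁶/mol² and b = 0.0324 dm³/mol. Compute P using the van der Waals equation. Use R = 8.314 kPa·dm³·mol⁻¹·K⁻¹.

P ≈ 2755 kPa

P = nRT/(V − nb) − a n²/V²
nRT/(V − nb) = (3.42)(8.314)(320)/(3.24 − 3.42×0.0324) = 9098.8/3.1292 = 2907.7 kPa
a n²/V² = (137)(3.42)²/(3.24)² = 152.65 kPa
P = 2907.7 − 152.65 = 2755 kPa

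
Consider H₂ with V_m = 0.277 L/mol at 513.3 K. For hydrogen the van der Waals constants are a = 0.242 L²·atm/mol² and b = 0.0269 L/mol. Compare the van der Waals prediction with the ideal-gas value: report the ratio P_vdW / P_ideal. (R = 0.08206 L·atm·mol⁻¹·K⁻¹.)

P_vdW / P_ideal ≈ 1.087

Ideal: P_ideal = RT/V_m = (0.08206)(513.3)/0.277 = 152.063 atm
vdW: P = RT/(V_m − b) − a/V_m² = 42.1214/0.250100 − 0.242/0.0767290 = 168.418 − 3.15396 = 165.264 atm
Ratio = 165.264/152.063 = 1.087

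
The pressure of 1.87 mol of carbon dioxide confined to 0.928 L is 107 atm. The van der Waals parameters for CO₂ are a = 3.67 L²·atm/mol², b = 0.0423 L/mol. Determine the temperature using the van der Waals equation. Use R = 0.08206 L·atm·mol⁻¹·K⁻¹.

T = (P + a n²/V²)(V − nb)/(nR)
P + a n²/V² = 107 + (3.67)(1.87)²/(0.928)² = 121.90 atm
V − nb = 0.928 − (1.87)(0.0423) = 0.84890 L
T = (121.90)(0.84890)/((1.87)(0.08206)) = 674.4 K

T ≈ 674.4 K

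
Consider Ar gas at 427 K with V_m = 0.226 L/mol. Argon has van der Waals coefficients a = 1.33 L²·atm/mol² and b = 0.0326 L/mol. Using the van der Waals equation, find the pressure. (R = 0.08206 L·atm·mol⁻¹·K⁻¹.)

P = RT/(V_m − b) − a/V_m²
RT/(V_m − b) = (0.08206)(427)/(0.226 − 0.0326) = 35.040/0.19340 = 181.18 atm
a/V_m² = 1.33/(0.226)² = 26.040 atm
P = 181.18 − 26.040 = 155.1 atm

P ≈ 155.1 atm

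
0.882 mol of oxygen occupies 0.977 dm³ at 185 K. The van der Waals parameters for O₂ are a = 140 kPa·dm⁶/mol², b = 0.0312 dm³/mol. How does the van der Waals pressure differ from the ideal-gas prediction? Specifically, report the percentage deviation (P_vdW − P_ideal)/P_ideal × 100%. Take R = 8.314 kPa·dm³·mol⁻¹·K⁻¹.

-5.32 %

Ideal: P_ideal = nRT/V = (0.882)(8.314)(185)/0.977 = 1388.53 kPa
vdW: P = nRT/(V − nb) − a n²/V² = 1356.60/0.949482 − 108.909/0.954529 = 1428.78 − 114.097 = 1314.68 kPa
% deviation = (1314.68 − 1388.53)/1388.53 × 100% = -5.32%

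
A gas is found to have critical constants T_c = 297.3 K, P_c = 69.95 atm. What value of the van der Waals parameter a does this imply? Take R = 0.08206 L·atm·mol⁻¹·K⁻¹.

a ≈ 3.590 L²·atm/mol²

From T_c = 8a/(27Rb) and P_c = a/(27b²): a = 27 R² T_c²/(64 P_c).
a = 27×(0.08206)²×(297.3)²/(64×69.95) = 16070/4476.8 = 3.590 L²·atm/mol²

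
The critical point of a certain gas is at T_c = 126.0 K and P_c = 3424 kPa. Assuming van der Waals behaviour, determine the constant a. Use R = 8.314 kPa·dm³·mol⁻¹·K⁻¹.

From T_c = 8a/(27Rb) and P_c = a/(27b²): a = 27 R² T_c²/(64 P_c).
a = 27×(8.314)²×(126.0)²/(64×3424) = 29629539/219136 = 135.2 kPa·dm⁶/mol²

a ≈ 135.2 kPa·dm⁶/mol²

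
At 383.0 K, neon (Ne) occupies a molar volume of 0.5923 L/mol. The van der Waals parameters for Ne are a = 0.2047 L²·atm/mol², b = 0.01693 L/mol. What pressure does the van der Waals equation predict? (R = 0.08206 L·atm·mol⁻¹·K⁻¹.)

P ≈ 54.04 atm

P = RT/(V_m − b) − a/V_m²
RT/(V_m − b) = (0.08206)(383.0)/(0.5923 − 0.01693) = 31.429/0.57537 = 54.624 atm
a/V_m² = 0.2047/(0.5923)² = 0.58349 atm
P = 54.624 − 0.58349 = 54.04 atm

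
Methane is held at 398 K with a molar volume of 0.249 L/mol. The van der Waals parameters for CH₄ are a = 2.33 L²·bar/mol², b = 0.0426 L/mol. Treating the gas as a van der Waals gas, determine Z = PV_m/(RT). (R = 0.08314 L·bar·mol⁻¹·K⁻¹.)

P = RT/(V_m − b) − a/V_m² = (0.08314)(398)/(0.249 − 0.0426) − 2.33/(0.249)²
  = 33.090/0.20640 − 37.580 = 160.32 − 37.580 = 122.74 bar
Z = PV_m/(RT) = (122.74)(0.249)/((0.08314)(398)) = 30.562/33.090 = 0.9236

Z ≈ 0.9236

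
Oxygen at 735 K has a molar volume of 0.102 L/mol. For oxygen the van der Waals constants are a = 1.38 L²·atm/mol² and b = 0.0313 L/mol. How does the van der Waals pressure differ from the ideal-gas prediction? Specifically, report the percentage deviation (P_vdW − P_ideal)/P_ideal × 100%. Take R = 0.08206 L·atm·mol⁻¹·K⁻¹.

Ideal: P_ideal = RT/V_m = (0.08206)(735)/0.102 = 591.315 atm
vdW: P = RT/(V_m − b) − a/V_m² = 60.3141/0.0707000 − 1.38/0.0104040 = 853.099 − 132.641 = 720.458 atm
% deviation = (720.458 − 591.315)/591.315 × 100% = 21.84%

21.84 %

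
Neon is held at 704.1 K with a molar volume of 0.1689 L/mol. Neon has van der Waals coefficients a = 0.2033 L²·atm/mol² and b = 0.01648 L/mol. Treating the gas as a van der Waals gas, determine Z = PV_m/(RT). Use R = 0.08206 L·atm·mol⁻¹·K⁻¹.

Z ≈ 1.087

P = RT/(V_m − b) − a/V_m² = (0.08206)(704.1)/(0.1689 − 0.01648) − 0.2033/(0.1689)²
  = 57.778/0.15242 − 7.1265 = 379.07 − 7.1265 = 371.94 atm
Z = PV_m/(RT) = (371.94)(0.1689)/((0.08206)(704.1)) = 62.821/57.778 = 1.087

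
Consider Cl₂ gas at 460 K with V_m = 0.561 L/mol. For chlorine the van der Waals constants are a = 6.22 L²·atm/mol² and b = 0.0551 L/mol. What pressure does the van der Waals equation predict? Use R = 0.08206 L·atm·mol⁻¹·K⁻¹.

P = RT/(V_m − b) − a/V_m²
RT/(V_m − b) = (0.08206)(460)/(0.561 − 0.0551) = 37.748/0.50590 = 74.616 atm
a/V_m² = 6.22/(0.561)² = 19.764 atm
P = 74.616 − 19.764 = 54.85 atm

P ≈ 54.85 atm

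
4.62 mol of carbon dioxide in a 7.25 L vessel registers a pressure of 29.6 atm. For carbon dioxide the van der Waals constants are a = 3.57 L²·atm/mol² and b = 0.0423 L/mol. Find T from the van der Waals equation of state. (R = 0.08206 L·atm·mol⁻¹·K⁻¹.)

T ≈ 577.8 K

T = (P + a n²/V²)(V − nb)/(nR)
P + a n²/V² = 29.6 + (3.57)(4.62)²/(7.25)² = 31.050 atm
V − nb = 7.25 − (4.62)(0.0423) = 7.0546 L
T = (31.050)(7.0546)/((4.62)(0.08206)) = 577.8 K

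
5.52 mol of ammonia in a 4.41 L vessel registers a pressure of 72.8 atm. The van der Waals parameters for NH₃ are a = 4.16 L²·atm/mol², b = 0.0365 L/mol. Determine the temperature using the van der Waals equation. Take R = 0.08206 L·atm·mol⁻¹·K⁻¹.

T ≈ 736.9 K

T = (P + a n²/V²)(V − nb)/(nR)
P + a n²/V² = 72.8 + (4.16)(5.52)²/(4.41)² = 79.318 atm
V − nb = 4.41 − (5.52)(0.0365) = 4.2085 L
T = (79.318)(4.2085)/((5.52)(0.08206)) = 736.9 K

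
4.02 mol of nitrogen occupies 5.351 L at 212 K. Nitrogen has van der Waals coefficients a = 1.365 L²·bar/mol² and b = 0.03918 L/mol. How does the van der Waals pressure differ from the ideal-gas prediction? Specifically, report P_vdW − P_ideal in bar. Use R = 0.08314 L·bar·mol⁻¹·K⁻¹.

Ideal: P_ideal = nRT/V = (4.02)(0.08314)(212)/5.351 = 13.2415 bar
vdW: P = nRT/(V − nb) − a n²/V² = 70.8552/5.19350 − 22.0589/28.6332 = 13.6431 − 0.770396 = 12.8727 bar
ΔP = 12.8727 − 13.2415 = -0.369 bar

ΔP ≈ -0.369 bar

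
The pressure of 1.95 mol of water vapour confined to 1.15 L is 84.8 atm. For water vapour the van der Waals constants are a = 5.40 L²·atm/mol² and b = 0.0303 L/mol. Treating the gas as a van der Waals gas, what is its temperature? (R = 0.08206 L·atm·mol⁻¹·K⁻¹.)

T ≈ 684.0 K

T = (P + a n²/V²)(V − nb)/(nR)
P + a n²/V² = 84.8 + (5.40)(1.95)²/(1.15)² = 100.33 atm
V − nb = 1.15 − (1.95)(0.0303) = 1.0909 L
T = (100.33)(1.0909)/((1.95)(0.08206)) = 684.0 K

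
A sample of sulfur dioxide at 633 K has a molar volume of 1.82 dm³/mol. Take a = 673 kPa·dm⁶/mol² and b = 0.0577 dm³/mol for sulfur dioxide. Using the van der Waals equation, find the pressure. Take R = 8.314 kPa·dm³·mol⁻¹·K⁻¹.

P ≈ 2783 kPa

P = RT/(V_m − b) − a/V_m²
RT/(V_m − b) = (8.314)(633)/(1.82 − 0.0577) = 5262.8/1.7623 = 2986.3 kPa
a/V_m² = 673/(1.82)² = 203.18 kPa
P = 2986.3 − 203.18 = 2783 kPa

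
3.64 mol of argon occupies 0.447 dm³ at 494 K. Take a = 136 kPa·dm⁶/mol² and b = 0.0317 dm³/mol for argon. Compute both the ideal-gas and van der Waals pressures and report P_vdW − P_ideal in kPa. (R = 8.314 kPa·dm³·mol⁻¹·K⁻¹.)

ΔP ≈ 2619 kPa

Ideal: P_ideal = nRT/V = (3.64)(8.314)(494)/0.447 = 33445.0 kPa
vdW: P = nRT/(V − nb) − a n²/V² = 14949.9/0.331612 − 1801.95/0.199809 = 45082.5 − 9018.36 = 36064.1 kPa
ΔP = 36064.1 − 33445.0 = 2619 kPa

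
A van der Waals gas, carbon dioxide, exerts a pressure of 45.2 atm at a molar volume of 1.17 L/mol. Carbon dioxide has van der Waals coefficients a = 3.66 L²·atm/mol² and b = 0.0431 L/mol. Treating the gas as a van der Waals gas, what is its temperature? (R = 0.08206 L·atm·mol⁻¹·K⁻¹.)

T ≈ 657.4 K

T = (P + a/V_m²)(V_m − b)/R
P + a/V_m² = 45.2 + 3.66/(1.17)² = 47.874 atm
V_m − b = 1.17 − 0.0431 = 1.1269 L/mol
T = (47.874)(1.1269)/0.08206 = 657.4 K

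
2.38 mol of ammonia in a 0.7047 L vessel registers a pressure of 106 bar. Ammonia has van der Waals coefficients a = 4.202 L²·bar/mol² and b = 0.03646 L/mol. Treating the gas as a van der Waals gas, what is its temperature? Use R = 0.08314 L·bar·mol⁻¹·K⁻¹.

T ≈ 480.7 K

T = (P + a n²/V²)(V − nb)/(nR)
P + a n²/V² = 106 + (4.202)(2.38)²/(0.7047)² = 153.93 bar
V − nb = 0.7047 − (2.38)(0.03646) = 0.61793 L
T = (153.93)(0.61793)/((2.38)(0.08314)) = 480.7 K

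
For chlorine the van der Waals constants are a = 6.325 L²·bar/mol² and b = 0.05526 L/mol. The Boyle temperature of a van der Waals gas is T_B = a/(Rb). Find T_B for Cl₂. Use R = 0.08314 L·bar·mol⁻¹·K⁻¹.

For a van der Waals gas the second virial coefficient B₂ = b − a/(RT) vanishes at T_B = a/(Rb).
T_B = 6.325/(0.08314×0.05526) = 6.325/0.0045943 = 1377 K

T_B ≈ 1377 K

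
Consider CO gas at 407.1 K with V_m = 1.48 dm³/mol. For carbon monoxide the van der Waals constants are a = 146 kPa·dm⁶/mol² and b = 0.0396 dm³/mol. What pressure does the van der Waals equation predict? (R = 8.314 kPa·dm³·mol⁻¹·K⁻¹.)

P = RT/(V_m − b) − a/V_m²
RT/(V_m − b) = (8.314)(407.1)/(1.48 − 0.0396) = 3384.6/1.4404 = 2349.8 kPa
a/V_m² = 146/(1.48)² = 66.654 kPa
P = 2349.8 − 66.654 = 2283 kPa

P ≈ 2283 kPa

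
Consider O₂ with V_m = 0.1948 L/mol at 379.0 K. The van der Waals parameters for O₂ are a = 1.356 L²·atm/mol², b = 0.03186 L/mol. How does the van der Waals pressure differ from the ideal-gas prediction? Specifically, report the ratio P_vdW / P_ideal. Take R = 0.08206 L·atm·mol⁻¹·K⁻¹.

Ideal: P_ideal = RT/V_m = (0.08206)(379.0)/0.1948 = 159.655 atm
vdW: P = RT/(V_m − b) − a/V_m² = 31.1007/0.162940 − 1.356/0.0379470 = 190.872 − 35.7341 = 155.138 atm
Ratio = 155.138/159.655 = 0.9717

P_vdW / P_ideal ≈ 0.9717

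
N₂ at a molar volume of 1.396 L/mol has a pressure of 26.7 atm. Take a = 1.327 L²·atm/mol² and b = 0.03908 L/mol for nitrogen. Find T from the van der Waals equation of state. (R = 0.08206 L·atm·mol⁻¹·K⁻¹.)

T = (P + a/V_m²)(V_m − b)/R
P + a/V_m² = 26.7 + 1.327/(1.396)² = 27.381 atm
V_m − b = 1.396 − 0.03908 = 1.3569 L/mol
T = (27.381)(1.3569)/0.08206 = 452.8 K

T ≈ 452.8 K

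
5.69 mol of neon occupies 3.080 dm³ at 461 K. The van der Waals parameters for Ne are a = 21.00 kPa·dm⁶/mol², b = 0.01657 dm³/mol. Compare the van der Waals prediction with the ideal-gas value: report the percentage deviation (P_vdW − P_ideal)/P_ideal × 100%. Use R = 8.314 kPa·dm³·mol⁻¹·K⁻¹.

2.15 %

Ideal: P_ideal = nRT/V = (5.69)(8.314)(461)/3.080 = 7080.64 kPa
vdW: P = nRT/(V − nb) − a n²/V² = 21808.4/2.98572 − 679.898/9.48640 = 7304.23 − 71.6708 = 7232.56 kPa
% deviation = (7232.56 − 7080.64)/7080.64 × 100% = 2.15%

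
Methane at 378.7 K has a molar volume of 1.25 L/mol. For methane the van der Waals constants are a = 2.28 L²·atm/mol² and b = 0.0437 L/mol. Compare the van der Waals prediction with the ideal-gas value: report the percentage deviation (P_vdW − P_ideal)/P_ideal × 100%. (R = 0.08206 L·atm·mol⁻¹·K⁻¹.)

Ideal: P_ideal = RT/V_m = (0.08206)(378.7)/1.25 = 24.8609 atm
vdW: P = RT/(V_m − b) − a/V_m² = 31.0761/1.20630 − 2.28/1.56250 = 25.7615 − 1.45920 = 24.3023 atm
% deviation = (24.3023 − 24.8609)/24.8609 × 100% = -2.25%

-2.25 %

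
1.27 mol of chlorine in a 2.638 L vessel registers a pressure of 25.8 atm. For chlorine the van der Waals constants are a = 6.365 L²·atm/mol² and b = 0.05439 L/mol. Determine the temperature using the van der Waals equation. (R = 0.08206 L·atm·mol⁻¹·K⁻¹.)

T = (P + a n²/V²)(V − nb)/(nR)
P + a n²/V² = 25.8 + (6.365)(1.27)²/(2.638)² = 27.275 atm
V − nb = 2.638 − (1.27)(0.05439) = 2.5689 L
T = (27.275)(2.5689)/((1.27)(0.08206)) = 672.3 K

T ≈ 672.3 K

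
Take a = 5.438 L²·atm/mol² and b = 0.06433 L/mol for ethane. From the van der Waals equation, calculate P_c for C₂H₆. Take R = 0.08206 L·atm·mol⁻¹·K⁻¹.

For a van der Waals gas, P_c = a/(27b²).
P_c = 5.438/(27×(0.06433)²) = 5.438/0.11174 = 48.67 atm

P_c ≈ 48.67 atm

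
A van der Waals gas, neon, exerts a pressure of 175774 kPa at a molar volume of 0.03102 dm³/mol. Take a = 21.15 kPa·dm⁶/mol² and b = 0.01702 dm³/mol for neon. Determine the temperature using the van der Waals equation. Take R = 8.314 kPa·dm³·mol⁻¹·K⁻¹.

T = (P + a/V_m²)(V_m − b)/R
P + a/V_m² = 175774 + 21.15/(0.03102)² = 197754 kPa
V_m − b = 0.03102 − 0.01702 = 0.014000 dm³/mol
T = (197754)(0.014000)/8.314 = 333.0 K

T ≈ 333.0 K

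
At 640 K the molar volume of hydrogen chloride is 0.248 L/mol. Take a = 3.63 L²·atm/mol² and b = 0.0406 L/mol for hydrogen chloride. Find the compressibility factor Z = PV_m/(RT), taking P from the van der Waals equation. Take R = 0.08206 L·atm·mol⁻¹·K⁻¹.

P = RT/(V_m − b) − a/V_m² = (0.08206)(640)/(0.248 − 0.0406) − 3.63/(0.248)²
  = 52.518/0.20740 − 59.021 = 253.22 − 59.021 = 194.20 atm
Z = PV_m/(RT) = (194.20)(0.248)/((0.08206)(640)) = 48.162/52.518 = 0.9171

Z ≈ 0.9171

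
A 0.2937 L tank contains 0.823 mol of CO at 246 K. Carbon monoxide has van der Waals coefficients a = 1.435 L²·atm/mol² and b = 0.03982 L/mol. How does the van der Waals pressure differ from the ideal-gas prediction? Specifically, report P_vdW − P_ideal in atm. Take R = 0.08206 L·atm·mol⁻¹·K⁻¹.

Ideal: P_ideal = nRT/V = (0.823)(0.08206)(246)/0.2937 = 56.5669 atm
vdW: P = nRT/(V − nb) − a n²/V² = 16.6137/0.260928 − 0.971967/0.0862597 = 63.6716 − 11.2679 = 52.4037 atm
ΔP = 52.4037 − 56.5669 = -4.163 atm

ΔP ≈ -4.163 atm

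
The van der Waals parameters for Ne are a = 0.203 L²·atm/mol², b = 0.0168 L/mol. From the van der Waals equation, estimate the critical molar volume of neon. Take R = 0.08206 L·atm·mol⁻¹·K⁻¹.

For a van der Waals gas, V_m,c = 3b.
V_m,c = 3×0.0168 = 0.05040 L/mol

V_m,c ≈ 0.05040 L/mol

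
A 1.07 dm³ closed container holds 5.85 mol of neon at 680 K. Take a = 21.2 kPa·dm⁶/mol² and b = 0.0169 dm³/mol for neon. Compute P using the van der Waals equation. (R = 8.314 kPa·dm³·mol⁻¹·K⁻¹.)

P ≈ 33422 kPa

P = nRT/(V − nb) − a n²/V²
nRT/(V − nb) = (5.85)(8.314)(680)/(1.07 − 5.85×0.0169) = 33073/0.97114 = 34056 kPa
a n²/V² = (21.2)(5.85)²/(1.07)² = 633.69 kPa
P = 34056 − 633.69 = 33422 kPa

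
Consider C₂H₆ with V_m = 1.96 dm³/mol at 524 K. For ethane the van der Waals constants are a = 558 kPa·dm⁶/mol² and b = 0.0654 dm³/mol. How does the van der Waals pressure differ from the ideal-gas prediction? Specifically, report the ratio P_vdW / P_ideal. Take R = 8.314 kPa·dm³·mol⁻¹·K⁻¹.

Ideal: P_ideal = RT/V_m = (8.314)(524)/1.96 = 2222.72 kPa
vdW: P = RT/(V_m − b) − a/V_m² = 4356.54/1.89460 − 558/3.84160 = 2299.45 − 145.252 = 2154.20 kPa
Ratio = 2154.20/2222.72 = 0.9692

P_vdW / P_ideal ≈ 0.9692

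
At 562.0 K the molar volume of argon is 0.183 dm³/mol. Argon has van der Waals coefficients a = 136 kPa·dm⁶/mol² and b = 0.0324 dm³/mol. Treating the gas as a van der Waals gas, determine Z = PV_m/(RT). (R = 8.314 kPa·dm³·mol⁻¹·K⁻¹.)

Z ≈ 1.056

P = RT/(V_m − b) − a/V_m² = (8.314)(562.0)/(0.183 − 0.0324) − 136/(0.183)²
  = 4672.5/0.15060 − 4061.0 = 31026 − 4061.0 = 26965 kPa
Z = PV_m/(RT) = (26965)(0.183)/((8.314)(562.0)) = 4934.6/4672.5 = 1.056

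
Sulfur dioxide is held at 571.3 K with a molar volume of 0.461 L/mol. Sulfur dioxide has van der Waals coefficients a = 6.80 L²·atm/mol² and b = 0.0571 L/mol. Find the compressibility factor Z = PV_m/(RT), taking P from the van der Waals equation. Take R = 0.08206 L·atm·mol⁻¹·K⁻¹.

P = RT/(V_m − b) − a/V_m² = (0.08206)(571.3)/(0.461 − 0.0571) − 6.80/(0.461)²
  = 46.881/0.40390 − 31.997 = 116.07 − 31.997 = 84.07 atm
Z = PV_m/(RT) = (84.07)(0.461)/((0.08206)(571.3)) = 38.756/46.881 = 0.8267

Z ≈ 0.8267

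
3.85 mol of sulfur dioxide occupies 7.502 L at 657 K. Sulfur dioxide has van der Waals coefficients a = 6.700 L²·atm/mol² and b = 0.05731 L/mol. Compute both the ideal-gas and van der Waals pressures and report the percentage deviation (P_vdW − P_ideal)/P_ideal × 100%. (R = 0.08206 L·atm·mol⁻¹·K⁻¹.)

-3.35 %

Ideal: P_ideal = nRT/V = (3.85)(0.08206)(657)/7.502 = 27.6682 atm
vdW: P = nRT/(V − nb) − a n²/V² = 207.567/7.28136 − 99.3108/56.2800 = 28.5066 − 1.76458 = 26.7420 atm
% deviation = (26.7420 − 27.6682)/27.6682 × 100% = -3.35%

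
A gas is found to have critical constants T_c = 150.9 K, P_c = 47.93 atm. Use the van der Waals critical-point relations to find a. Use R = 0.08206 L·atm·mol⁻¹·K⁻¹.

From T_c = 8a/(27Rb) and P_c = a/(27b²): a = 27 R² T_c²/(64 P_c).
a = 27×(0.08206)²×(150.9)²/(64×47.93) = 4140.0/3067.5 = 1.350 L²·atm/mol²

a ≈ 1.350 L²·atm/mol²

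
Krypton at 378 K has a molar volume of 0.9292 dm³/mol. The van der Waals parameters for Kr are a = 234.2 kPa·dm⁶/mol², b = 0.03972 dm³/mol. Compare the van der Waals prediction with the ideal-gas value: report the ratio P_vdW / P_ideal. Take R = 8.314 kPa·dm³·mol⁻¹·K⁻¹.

P_vdW / P_ideal ≈ 0.9645

Ideal: P_ideal = RT/V_m = (8.314)(378)/0.9292 = 3382.15 kPa
vdW: P = RT/(V_m − b) − a/V_m² = 3142.69/0.889480 − 234.2/0.863413 = 3533.18 − 271.249 = 3261.93 kPa
Ratio = 3261.93/3382.15 = 0.9645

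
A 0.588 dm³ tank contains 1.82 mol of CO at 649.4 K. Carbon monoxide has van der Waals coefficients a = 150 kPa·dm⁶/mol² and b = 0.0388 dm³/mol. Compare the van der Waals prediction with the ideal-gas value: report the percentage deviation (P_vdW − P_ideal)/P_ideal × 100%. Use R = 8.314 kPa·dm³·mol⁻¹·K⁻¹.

5.05 %

Ideal: P_ideal = nRT/V = (1.82)(8.314)(649.4)/0.588 = 16711.5 kPa
vdW: P = nRT/(V − nb) − a n²/V² = 9826.38/0.517384 − 496.860/0.345744 = 18992.4 − 1437.07 = 17555.3 kPa
% deviation = (17555.3 − 16711.5)/16711.5 × 100% = 5.05%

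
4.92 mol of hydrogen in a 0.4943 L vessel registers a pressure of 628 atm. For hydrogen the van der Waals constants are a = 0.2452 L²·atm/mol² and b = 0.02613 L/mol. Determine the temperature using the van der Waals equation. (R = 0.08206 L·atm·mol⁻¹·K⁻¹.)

T = (P + a n²/V²)(V − nb)/(nR)
P + a n²/V² = 628 + (0.2452)(4.92)²/(0.4943)² = 652.29 atm
V − nb = 0.4943 − (4.92)(0.02613) = 0.36574 L
T = (652.29)(0.36574)/((4.92)(0.08206)) = 590.9 K

T ≈ 590.9 K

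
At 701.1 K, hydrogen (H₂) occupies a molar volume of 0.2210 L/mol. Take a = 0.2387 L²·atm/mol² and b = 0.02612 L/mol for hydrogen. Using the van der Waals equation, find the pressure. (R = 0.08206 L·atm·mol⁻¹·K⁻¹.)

P = RT/(V_m − b) − a/V_m²
RT/(V_m − b) = (0.08206)(701.1)/(0.2210 − 0.02612) = 57.532/0.19488 = 295.22 atm
a/V_m² = 0.2387/(0.2210)² = 4.8873 atm
P = 295.22 − 4.8873 = 290.3 atm

P ≈ 290.3 atm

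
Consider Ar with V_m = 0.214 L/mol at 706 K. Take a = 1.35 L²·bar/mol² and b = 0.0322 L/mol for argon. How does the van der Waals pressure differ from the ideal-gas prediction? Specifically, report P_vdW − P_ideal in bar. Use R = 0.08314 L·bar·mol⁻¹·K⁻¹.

Ideal: P_ideal = RT/V_m = (0.08314)(706)/0.214 = 274.284 bar
vdW: P = RT/(V_m − b) − a/V_m² = 58.6968/0.181800 − 1.35/0.0457960 = 322.865 − 29.4786 = 293.386 bar
ΔP = 293.386 − 274.284 = 19.10 bar

ΔP ≈ 19.10 bar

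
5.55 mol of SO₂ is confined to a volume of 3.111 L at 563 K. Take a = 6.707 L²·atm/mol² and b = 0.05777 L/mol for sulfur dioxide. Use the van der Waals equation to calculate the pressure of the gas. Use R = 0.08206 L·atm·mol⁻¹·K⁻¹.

P ≈ 70.54 atm

P = nRT/(V − nb) − a n²/V²
nRT/(V − nb) = (5.55)(0.08206)(563)/(3.111 − 5.55×0.05777) = 256.41/2.7904 = 91.890 atm
a n²/V² = (6.707)(5.55)²/(3.111)² = 21.346 atm
P = 91.890 − 21.346 = 70.54 atm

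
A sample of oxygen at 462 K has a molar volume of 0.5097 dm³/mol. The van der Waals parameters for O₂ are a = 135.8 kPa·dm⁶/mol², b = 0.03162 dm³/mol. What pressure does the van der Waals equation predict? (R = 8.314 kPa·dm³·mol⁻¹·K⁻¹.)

P ≈ 7512 kPa

P = RT/(V_m − b) − a/V_m²
RT/(V_m − b) = (8.314)(462)/(0.5097 − 0.03162) = 3841.1/0.47808 = 8034.4 kPa
a/V_m² = 135.8/(0.5097)² = 522.72 kPa
P = 8034.4 − 522.72 = 7512 kPa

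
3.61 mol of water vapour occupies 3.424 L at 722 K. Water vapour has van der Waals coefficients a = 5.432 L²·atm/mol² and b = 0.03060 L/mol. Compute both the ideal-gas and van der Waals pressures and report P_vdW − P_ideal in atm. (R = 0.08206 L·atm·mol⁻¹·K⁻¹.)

ΔP ≈ -3.956 atm

Ideal: P_ideal = nRT/V = (3.61)(0.08206)(722)/3.424 = 62.4658 atm
vdW: P = nRT/(V − nb) − a n²/V² = 213.883/3.31353 − 70.7904/11.7238 = 64.5484 − 6.03818 = 58.5102 atm
ΔP = 58.5102 − 62.4658 = -3.956 atm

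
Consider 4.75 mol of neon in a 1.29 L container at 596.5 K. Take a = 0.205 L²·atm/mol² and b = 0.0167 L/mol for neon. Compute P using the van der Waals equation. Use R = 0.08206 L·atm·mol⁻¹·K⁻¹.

P ≈ 189.3 atm

P = nRT/(V − nb) − a n²/V²
nRT/(V − nb) = (4.75)(0.08206)(596.5)/(1.29 − 4.75×0.0167) = 232.51/1.2107 = 192.05 atm
a n²/V² = (0.205)(4.75)²/(1.29)² = 2.7795 atm
P = 192.05 − 2.7795 = 189.3 atm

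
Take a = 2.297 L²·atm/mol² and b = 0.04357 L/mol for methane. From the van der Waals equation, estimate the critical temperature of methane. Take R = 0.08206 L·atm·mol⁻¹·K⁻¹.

T_c ≈ 190.4 K

For a van der Waals gas, T_c = 8a/(27Rb).
T_c = 8×2.297/(27×0.08206×0.04357) = 18.376/0.096535 = 190.4 K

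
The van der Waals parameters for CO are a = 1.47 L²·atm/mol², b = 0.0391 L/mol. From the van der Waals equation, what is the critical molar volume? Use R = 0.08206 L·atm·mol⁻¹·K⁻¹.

For a van der Waals gas, V_m,c = 3b.
V_m,c = 3×0.0391 = 0.1173 L/mol

V_m,c ≈ 0.1173 L/mol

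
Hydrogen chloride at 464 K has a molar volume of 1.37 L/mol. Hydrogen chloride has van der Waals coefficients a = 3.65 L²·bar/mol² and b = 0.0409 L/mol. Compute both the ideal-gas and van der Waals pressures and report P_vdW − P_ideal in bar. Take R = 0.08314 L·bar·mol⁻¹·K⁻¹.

Ideal: P_ideal = RT/V_m = (0.08314)(464)/1.37 = 28.1584 bar
vdW: P = RT/(V_m − b) − a/V_m² = 38.5770/1.32910 − 3.65/1.87690 = 29.0249 − 1.94470 = 27.0802 bar
ΔP = 27.0802 − 28.1584 = -1.078 bar

ΔP ≈ -1.078 bar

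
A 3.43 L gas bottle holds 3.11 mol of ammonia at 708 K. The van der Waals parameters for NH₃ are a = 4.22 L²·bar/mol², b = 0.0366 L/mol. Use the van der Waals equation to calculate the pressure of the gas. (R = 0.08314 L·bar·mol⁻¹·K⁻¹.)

P ≈ 51.73 bar

P = nRT/(V − nb) − a n²/V²
nRT/(V − nb) = (3.11)(0.08314)(708)/(3.43 − 3.11×0.0366) = 183.06/3.3162 = 55.202 bar
a n²/V² = (4.22)(3.11)²/(3.43)² = 3.4693 bar
P = 55.202 − 3.4693 = 51.73 bar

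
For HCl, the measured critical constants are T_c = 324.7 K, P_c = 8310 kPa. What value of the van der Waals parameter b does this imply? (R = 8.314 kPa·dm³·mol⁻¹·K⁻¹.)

b ≈ 0.04061 dm³/mol

From T_c = 8a/(27Rb) and P_c = a/(27b²): b = R T_c/(8 P_c).
b = (8.314)(324.7)/(8×8310) = 2699.6/66480 = 0.04061 dm³/mol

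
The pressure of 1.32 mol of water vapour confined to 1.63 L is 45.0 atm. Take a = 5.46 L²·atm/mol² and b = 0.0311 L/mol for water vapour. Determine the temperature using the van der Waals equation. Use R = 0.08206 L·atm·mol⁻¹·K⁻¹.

T = (P + a n²/V²)(V − nb)/(nR)
P + a n²/V² = 45.0 + (5.46)(1.32)²/(1.63)² = 48.581 atm
V − nb = 1.63 − (1.32)(0.0311) = 1.5889 L
T = (48.581)(1.5889)/((1.32)(0.08206)) = 712.6 K

T ≈ 712.6 K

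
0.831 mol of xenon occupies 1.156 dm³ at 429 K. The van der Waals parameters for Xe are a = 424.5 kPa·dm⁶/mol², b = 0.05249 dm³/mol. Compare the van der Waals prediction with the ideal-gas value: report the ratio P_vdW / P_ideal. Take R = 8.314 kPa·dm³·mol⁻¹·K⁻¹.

P_vdW / P_ideal ≈ 0.9537

Ideal: P_ideal = nRT/V = (0.831)(8.314)(429)/1.156 = 2563.96 kPa
vdW: P = nRT/(V − nb) − a n²/V² = 2963.93/1.11238 − 293.143/1.33634 = 2664.49 − 219.363 = 2445.13 kPa
Ratio = 2445.13/2563.96 = 0.9537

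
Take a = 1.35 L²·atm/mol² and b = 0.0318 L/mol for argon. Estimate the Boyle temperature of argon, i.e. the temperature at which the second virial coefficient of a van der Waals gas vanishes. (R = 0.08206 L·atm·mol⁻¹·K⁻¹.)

For a van der Waals gas the second virial coefficient B₂ = b − a/(RT) vanishes at T_B = a/(Rb).
T_B = 1.35/(0.08206×0.0318) = 1.35/0.0026095 = 517.3 K

T_B ≈ 517.3 K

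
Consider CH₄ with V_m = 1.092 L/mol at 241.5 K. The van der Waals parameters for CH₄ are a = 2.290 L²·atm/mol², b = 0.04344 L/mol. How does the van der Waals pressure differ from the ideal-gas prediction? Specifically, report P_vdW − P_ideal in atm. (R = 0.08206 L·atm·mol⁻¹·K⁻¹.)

ΔP ≈ -1.169 atm

Ideal: P_ideal = RT/V_m = (0.08206)(241.5)/1.092 = 18.1479 atm
vdW: P = RT/(V_m − b) − a/V_m² = 19.8175/1.04856 − 2.290/1.19246 = 18.8997 − 1.92040 = 16.9793 atm
ΔP = 16.9793 − 18.1479 = -1.169 atm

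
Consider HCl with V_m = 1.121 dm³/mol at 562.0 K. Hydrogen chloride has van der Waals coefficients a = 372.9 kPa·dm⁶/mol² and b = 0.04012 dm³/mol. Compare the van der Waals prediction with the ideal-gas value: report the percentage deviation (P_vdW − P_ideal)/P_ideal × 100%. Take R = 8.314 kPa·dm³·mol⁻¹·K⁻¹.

-3.41 %

Ideal: P_ideal = RT/V_m = (8.314)(562.0)/1.121 = 4168.12 kPa
vdW: P = RT/(V_m − b) − a/V_m² = 4672.47/1.08088 − 372.9/1.25664 = 4322.84 − 296.744 = 4026.10 kPa
% deviation = (4026.10 − 4168.12)/4168.12 × 100% = -3.41%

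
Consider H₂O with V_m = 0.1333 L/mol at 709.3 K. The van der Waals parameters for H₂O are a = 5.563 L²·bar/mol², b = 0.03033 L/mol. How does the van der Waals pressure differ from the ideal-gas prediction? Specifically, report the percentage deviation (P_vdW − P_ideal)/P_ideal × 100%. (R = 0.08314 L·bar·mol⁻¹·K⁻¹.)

-41.31 %

Ideal: P_ideal = RT/V_m = (0.08314)(709.3)/0.1333 = 442.395 bar
vdW: P = RT/(V_m − b) − a/V_m² = 58.9712/0.102970 − 5.563/0.0177689 = 572.703 − 313.075 = 259.628 bar
% deviation = (259.628 − 442.395)/442.395 × 100% = -41.31%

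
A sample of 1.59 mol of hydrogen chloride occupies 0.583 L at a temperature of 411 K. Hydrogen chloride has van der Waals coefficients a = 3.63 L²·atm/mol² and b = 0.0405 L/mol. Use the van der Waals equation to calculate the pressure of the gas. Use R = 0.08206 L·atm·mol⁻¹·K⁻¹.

P ≈ 76.40 atm

P = nRT/(V − nb) − a n²/V²
nRT/(V − nb) = (1.59)(0.08206)(411)/(0.583 − 1.59×0.0405) = 53.625/0.51861 = 103.40 atm
a n²/V² = (3.63)(1.59)²/(0.583)² = 27.000 atm
P = 103.40 − 27.000 = 76.40 atm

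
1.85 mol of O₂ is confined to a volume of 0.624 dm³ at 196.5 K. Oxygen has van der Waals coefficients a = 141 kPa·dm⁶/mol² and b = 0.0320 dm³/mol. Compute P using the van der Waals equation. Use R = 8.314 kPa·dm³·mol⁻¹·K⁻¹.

P = nRT/(V − nb) − a n²/V²
nRT/(V − nb) = (1.85)(8.314)(196.5)/(0.624 − 1.85×0.0320) = 3022.3/0.56480 = 5351.1 kPa
a n²/V² = (141)(1.85)²/(0.624)² = 1239.3 kPa
P = 5351.1 − 1239.3 = 4112 kPa

P ≈ 4112 kPa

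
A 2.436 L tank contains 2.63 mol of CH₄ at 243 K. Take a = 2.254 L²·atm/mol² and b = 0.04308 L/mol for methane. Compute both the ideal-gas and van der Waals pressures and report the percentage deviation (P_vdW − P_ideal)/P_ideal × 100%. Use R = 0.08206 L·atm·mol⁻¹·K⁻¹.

Ideal: P_ideal = nRT/V = (2.63)(0.08206)(243)/2.436 = 21.5286 atm
vdW: P = nRT/(V − nb) − a n²/V² = 52.4437/2.32270 − 15.5907/5.93410 = 22.5788 − 2.62731 = 19.9515 atm
% deviation = (19.9515 − 21.5286)/21.5286 × 100% = -7.33%

-7.33 %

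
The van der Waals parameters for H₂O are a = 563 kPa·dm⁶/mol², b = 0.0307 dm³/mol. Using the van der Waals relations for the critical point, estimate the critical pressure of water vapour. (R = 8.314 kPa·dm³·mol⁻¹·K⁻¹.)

For a van der Waals gas, P_c = a/(27b²).
P_c = 563/(27×(0.0307)²) = 563/0.025447 = 22124 kPa

P_c ≈ 22124 kPa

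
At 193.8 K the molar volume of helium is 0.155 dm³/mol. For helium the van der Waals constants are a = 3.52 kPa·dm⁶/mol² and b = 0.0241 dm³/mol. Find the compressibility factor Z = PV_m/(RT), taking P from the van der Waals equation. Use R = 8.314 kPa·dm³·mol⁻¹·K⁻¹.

Z ≈ 1.170

P = RT/(V_m − b) − a/V_m² = (8.314)(193.8)/(0.155 − 0.0241) − 3.52/(0.155)²
  = 1611.3/0.13090 − 146.51 = 12309 − 146.51 = 12162 kPa
Z = PV_m/(RT) = (12162)(0.155)/((8.314)(193.8)) = 1885.1/1611.3 = 1.170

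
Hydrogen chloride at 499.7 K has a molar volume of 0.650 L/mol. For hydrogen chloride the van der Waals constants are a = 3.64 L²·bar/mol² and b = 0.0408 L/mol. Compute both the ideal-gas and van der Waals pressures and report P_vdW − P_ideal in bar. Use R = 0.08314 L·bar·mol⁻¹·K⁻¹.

Ideal: P_ideal = RT/V_m = (0.08314)(499.7)/0.650 = 63.9155 bar
vdW: P = RT/(V_m − b) − a/V_m² = 41.5451/0.609200 − 3.64/0.422500 = 68.1962 − 8.61538 = 59.5808 bar
ΔP = 59.5808 − 63.9155 = -4.335 bar

ΔP ≈ -4.335 bar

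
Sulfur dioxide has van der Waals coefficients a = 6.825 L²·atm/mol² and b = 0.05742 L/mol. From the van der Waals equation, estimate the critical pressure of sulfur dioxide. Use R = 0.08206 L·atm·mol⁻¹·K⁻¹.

P_c ≈ 76.67 atm

For a van der Waals gas, P_c = a/(27b²).
P_c = 6.825/(27×(0.05742)²) = 6.825/0.089021 = 76.67 atm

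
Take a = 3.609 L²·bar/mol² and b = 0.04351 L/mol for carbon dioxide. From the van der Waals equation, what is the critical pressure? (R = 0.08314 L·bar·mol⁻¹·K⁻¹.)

For a van der Waals gas, P_c = a/(27b²).
P_c = 3.609/(27×(0.04351)²) = 3.609/0.051114 = 70.61 bar

P_c ≈ 70.61 bar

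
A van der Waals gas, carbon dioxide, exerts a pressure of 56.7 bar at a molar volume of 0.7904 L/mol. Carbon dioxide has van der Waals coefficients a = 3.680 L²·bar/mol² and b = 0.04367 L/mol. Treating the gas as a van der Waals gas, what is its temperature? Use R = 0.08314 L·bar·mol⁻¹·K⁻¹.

T = (P + a/V_m²)(V_m − b)/R
P + a/V_m² = 56.7 + 3.680/(0.7904)² = 62.591 bar
V_m − b = 0.7904 − 0.04367 = 0.74673 L/mol
T = (62.591)(0.74673)/0.08314 = 562.2 K

T ≈ 562.2 K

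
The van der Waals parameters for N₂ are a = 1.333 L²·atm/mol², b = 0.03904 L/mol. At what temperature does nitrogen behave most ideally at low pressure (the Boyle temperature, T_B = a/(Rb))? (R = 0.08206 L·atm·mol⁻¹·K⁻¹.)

T_B ≈ 416.1 K

For a van der Waals gas the second virial coefficient B₂ = b − a/(RT) vanishes at T_B = a/(Rb).
T_B = 1.333/(0.08206×0.03904) = 1.333/0.0032036 = 416.1 K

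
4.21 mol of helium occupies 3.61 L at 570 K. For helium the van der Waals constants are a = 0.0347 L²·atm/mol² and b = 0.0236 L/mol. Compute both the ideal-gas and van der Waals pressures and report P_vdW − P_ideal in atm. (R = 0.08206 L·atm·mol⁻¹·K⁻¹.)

ΔP ≈ 1.497 atm

Ideal: P_ideal = nRT/V = (4.21)(0.08206)(570)/3.61 = 54.5483 atm
vdW: P = nRT/(V − nb) − a n²/V² = 196.919/3.51064 − 0.615026/13.0321 = 56.0921 − 0.0471932 = 56.0449 atm
ΔP = 56.0449 − 54.5483 = 1.497 atm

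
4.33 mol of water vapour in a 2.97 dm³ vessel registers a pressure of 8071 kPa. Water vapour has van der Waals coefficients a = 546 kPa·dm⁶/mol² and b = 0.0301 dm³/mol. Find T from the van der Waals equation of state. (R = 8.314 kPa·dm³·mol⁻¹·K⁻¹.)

T = (P + a n²/V²)(V − nb)/(nR)
P + a n²/V² = 8071 + (546)(4.33)²/(2.97)² = 9231.5 kPa
V − nb = 2.97 − (4.33)(0.0301) = 2.8397 dm³
T = (9231.5)(2.8397)/((4.33)(8.314)) = 728.2 K

T ≈ 728.2 K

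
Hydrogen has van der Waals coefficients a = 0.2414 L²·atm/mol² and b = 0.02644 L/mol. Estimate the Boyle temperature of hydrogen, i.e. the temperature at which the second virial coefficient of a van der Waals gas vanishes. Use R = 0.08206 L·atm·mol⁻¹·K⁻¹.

For a van der Waals gas the second virial coefficient B₂ = b − a/(RT) vanishes at T_B = a/(Rb).
T_B = 0.2414/(0.08206×0.02644) = 0.2414/0.0021697 = 111.3 K

T_B ≈ 111.3 K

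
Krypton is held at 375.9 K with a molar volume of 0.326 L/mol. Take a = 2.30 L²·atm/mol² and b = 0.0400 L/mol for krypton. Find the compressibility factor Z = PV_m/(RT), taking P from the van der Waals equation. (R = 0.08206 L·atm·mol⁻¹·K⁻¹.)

P = RT/(V_m − b) − a/V_m² = (0.08206)(375.9)/(0.326 − 0.0400) − 2.30/(0.326)²
  = 30.846/0.28600 − 21.642 = 107.85 − 21.642 = 86.21 atm
Z = PV_m/(RT) = (86.21)(0.326)/((0.08206)(375.9)) = 28.104/30.846 = 0.9111

Z ≈ 0.9111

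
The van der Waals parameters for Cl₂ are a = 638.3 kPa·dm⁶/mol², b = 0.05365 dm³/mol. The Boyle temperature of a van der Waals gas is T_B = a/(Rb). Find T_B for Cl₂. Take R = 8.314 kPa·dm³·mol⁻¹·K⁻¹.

For a van der Waals gas the second virial coefficient B₂ = b − a/(RT) vanishes at T_B = a/(Rb).
T_B = 638.3/(8.314×0.05365) = 638.3/0.44605 = 1431 K

T_B ≈ 1431 K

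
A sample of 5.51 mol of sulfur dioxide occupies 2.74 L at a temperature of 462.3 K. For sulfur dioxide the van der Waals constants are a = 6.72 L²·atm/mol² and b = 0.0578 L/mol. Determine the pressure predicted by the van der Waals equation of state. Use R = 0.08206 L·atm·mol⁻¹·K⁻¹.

P = nRT/(V − nb) − a n²/V²
nRT/(V − nb) = (5.51)(0.08206)(462.3)/(2.74 − 5.51×0.0578) = 209.03/2.4215 = 86.323 atm
a n²/V² = (6.72)(5.51)²/(2.74)² = 27.175 atm
P = 86.323 − 27.175 = 59.15 atm

P ≈ 59.15 atm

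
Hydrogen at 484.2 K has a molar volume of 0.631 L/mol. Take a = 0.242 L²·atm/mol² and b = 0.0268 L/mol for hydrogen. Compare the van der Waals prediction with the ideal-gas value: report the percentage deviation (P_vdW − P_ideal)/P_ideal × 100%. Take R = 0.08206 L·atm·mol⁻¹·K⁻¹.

Ideal: P_ideal = RT/V_m = (0.08206)(484.2)/0.631 = 62.9690 atm
vdW: P = RT/(V_m − b) − a/V_m² = 39.7335/0.604200 − 0.242/0.398161 = 65.7622 − 0.607794 = 65.1544 atm
% deviation = (65.1544 − 62.9690)/62.9690 × 100% = 3.47%

3.47 %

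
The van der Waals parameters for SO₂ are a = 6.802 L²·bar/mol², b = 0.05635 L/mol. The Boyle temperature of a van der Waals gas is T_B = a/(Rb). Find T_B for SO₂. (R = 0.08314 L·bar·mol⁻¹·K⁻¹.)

T_B ≈ 1452 K

For a van der Waals gas the second virial coefficient B₂ = b − a/(RT) vanishes at T_B = a/(Rb).
T_B = 6.802/(0.08314×0.05635) = 6.802/0.0046849 = 1452 K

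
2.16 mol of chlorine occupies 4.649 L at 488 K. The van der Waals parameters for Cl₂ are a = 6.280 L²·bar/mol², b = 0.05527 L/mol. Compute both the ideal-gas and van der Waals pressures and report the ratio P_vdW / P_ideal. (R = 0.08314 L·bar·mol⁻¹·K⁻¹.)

Ideal: P_ideal = nRT/V = (2.16)(0.08314)(488)/4.649 = 18.8506 bar
vdW: P = nRT/(V − nb) − a n²/V² = 87.6362/4.52962 − 29.3000/21.6132 = 19.3474 − 1.35565 = 17.9918 bar
Ratio = 17.9918/18.8506 = 0.9544

P_vdW / P_ideal ≈ 0.9544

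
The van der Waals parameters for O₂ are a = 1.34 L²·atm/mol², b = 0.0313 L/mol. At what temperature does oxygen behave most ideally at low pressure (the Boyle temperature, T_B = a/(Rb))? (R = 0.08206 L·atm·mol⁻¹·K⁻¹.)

For a van der Waals gas the second virial coefficient B₂ = b − a/(RT) vanishes at T_B = a/(Rb).
T_B = 1.34/(0.08206×0.0313) = 1.34/0.0025685 = 521.7 K

T_B ≈ 521.7 K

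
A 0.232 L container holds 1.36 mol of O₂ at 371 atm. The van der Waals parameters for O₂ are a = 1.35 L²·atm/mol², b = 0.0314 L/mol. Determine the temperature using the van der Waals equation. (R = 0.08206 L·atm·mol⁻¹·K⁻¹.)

T ≈ 708.0 K

T = (P + a n²/V²)(V − nb)/(nR)
P + a n²/V² = 371 + (1.35)(1.36)²/(0.232)² = 417.39 atm
V − nb = 0.232 − (1.36)(0.0314) = 0.18930 L
T = (417.39)(0.18930)/((1.36)(0.08206)) = 708.0 K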